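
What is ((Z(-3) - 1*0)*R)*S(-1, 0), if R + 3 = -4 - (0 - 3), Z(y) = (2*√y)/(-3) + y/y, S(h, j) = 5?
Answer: -20 + 40*I*√3/3 ≈ -20.0 + 23.094*I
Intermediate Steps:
Z(y) = 1 - 2*√y/3 (Z(y) = (2*√y)*(-⅓) + 1 = -2*√y/3 + 1 = 1 - 2*√y/3)
R = -4 (R = -3 + (-4 - (0 - 3)) = -3 + (-4 - (-3)) = -3 + (-4 - 1*(-3)) = -3 + (-4 + 3) = -3 - 1 = -4)
((Z(-3) - 1*0)*R)*S(-1, 0) = (((1 - 2*I*√3/3) - 1*0)*(-4))*5 = (((1 - 2*I*√3/3) + 0)*(-4))*5 = ((1 - 2*I*√3/3)*(-4))*5 = (-4 + 8*I*√3/3)*5 = -20 + 40*I*√3/3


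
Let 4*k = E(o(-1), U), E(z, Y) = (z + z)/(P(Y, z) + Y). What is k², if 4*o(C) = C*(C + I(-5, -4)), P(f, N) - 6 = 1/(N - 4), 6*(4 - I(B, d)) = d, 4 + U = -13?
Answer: 421201/251666496 ≈ 0.0016736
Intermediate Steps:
U = -17 (U = -4 - 13 = -17)
I(B, d) = 4 - d/6
P(f, N) = 6 + 1/(-4 + N) (P(f, N) = 6 + 1/(N - 4) = 6 + 1/(-4 + N))
o(C) = C*(14/3 + C)/4 (o(C) = (C*(C + (4 - ⅙*(-4))))/4 = (C*(C + (4 + ⅔)))/4 = (C*(C + 14/3))/4 = (C*(14/3 + C))/4 = C*(14/3 + C)/4)
E(z, Y) = 2*z/(Y + (-23 + 6*z)/(-4 + z)) (E(z, Y) = (z + z)/((-23 + 6*z)/(-4 + z) + Y) = (2*z)/(Y + (-23 + 6*z)/(-4 + z)) = 2*z/(Y + (-23 + 6*z)/(-4 + z)))
k = 649/15864 (k = (2*((1/12)*(-1)*(14 + 3*(-1)))*(-4 + (1/12)*(-1)*(14 + 3*(-1)))/(-23 + 6*((1/12)*(-1)*(14 + 3*(-1))) - 17*(-4 + (1/12)*(-1)*(14 + 3*(-1)))))/4 = (2*((1/12)*(-1)*(14 - 3))*(-4 + (1/12)*(-1)*(14 - 3))/(-23 + 6*((1/12)*(-1)*(14 - 3)) - 17*(-4 + (1/12)*(-1)*(14 - 3))))/4 = (2*((1/12)*(-1)*11)*(-4 + (1/12)*(-1)*11)/(-23 + 6*((1/12)*(-1)*11) - 17*(-4 + (1/12)*(-1)*11)))/4 = (2*(-11/12)*(-4 - 11/12)/(-23 + 6*(-11/12) - 17*(-4 - 11/12)))/4 = (2*(-11/12)*(-59/12)/(-23 - 11/2 - 17*(-59/12)))/4 = (2*(-11/12)*(-59/12)/(-23 - 11/2 + 1003/12))/4 = (2*(-11/12)*(-59/12)/(661/12))/4 = (2*(-11/12)*(12/661)*(-59/12))/4 = (¼)*(649/3966) = 649/15864 ≈ 0.040910)
k² = (649/15864)² = 421201/251666496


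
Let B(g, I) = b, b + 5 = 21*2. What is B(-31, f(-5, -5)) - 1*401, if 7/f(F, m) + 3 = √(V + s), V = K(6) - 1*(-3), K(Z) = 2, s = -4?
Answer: -364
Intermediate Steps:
V = 5 (V = 2 - 1*(-3) = 2 + 3 = 5)
f(F, m) = -7/2 (f(F, m) = 7/(-3 + √(5 - 4)) = 7/(-3 + √1) = 7/(-3 + 1) = 7/(-2) = 7*(-½) = -7/2)
b = 37 (b = -5 + 21*2 = -5 + 42 = 37)
B(g, I) = 37
B(-31, f(-5, -5)) - 1*401 = 37 - 1*401 = 37 - 401 = -364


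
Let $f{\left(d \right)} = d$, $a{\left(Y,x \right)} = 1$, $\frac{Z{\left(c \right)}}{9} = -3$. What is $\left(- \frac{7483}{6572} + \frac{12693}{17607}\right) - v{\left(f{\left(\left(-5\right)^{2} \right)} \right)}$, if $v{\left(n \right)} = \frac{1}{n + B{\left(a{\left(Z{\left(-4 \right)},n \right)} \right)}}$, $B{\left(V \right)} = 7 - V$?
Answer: $- \frac{17355823}{38571068} \approx -0.44997$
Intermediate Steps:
$Z{\left(c \right)} = -27$ ($Z{\left(c \right)} = 9 \left(-3\right) = -27$)
$v{\left(n \right)} = \frac{1}{6 + n}$ ($v{\left(n \right)} = \frac{1}{n + \left(7 - 1\right)} = \frac{1}{n + 6} = \frac{1}{6 + n}$)
$\left(- \frac{7483}{6572} + \frac{12693}{17607}\right) - v{\left(f{\left(\left(-5\right)^{2} \right)} \right)} = \left(- \frac{7483}{6572} + \frac{12693}{17607}\right) - \frac{1}{6 + \left(-5\right)^{2}} = \left(\left(-7483\right) \frac{1}{6572} + 12693 \cdot \frac{1}{17607}\right) - \frac{1}{6 + 25} = \left(- \frac{7483}{6572} + \frac{4231}{5869}\right) - \frac{1}{31} = - \frac{16111595}{38571068} - \frac{1}{31} = - \frac{17355823}{38571068}$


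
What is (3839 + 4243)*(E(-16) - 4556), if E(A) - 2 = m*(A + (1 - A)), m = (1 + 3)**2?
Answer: -36676116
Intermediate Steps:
m = 16 (m = 4**2 = 16)
E(A) = 18 (E(A) = 2 + 16*(A + (1 - A)) = 2 + 16*1 = 2 + 16 = 18)
(3839 + 4243)*(E(-16) - 4556) = (3839 + 4243)*(18 - 4556) = 8082*(-4538) = -36676116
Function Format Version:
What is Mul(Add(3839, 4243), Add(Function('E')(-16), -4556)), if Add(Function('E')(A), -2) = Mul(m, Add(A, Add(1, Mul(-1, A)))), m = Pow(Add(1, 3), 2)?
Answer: -36676116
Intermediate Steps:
m = 16 (m = Pow(4, 2) = 16)
Function('E')(A) = 18 (Function('E')(A) = Add(2, Mul(16, Add(A, Add(1, Mul(-1, A))))) = Add(2, Mul(16, 1)) = Add(2, 16) = 18)
Mul(Add(3839, 4243), Add(Function('E')(-16), -4556)) = Mul(Add(3839, 4243), Add(18, -4556)) = Mul(8082, -4538) = -36676116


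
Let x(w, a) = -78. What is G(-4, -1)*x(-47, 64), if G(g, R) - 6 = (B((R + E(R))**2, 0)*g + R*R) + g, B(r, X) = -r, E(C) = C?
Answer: -1482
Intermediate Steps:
G(g, R) = 6 + g + R**2 - 4*g*R**2 (G(g, R) = 6 + (((-(R + R)**2)*g + R*R) + g) = 6 + (((-(2*R)**2)*g + R**2) + g) = 6 + (((-4*R**2)*g + R**2) + g) = 6 + ((-4*g*R**2 + R**2) + g) = 6 + ((R**2 - 4*g*R**2) + g) = 6 + (g + R**2 - 4*g*R**2) = 6 + g + R**2 - 4*g*R**2)
G(-4, -1)*x(-47, 64) = (6 - 4 + (-1)**2 - 4*(-4)*(-1)**2)*(-78) = (6 - 4 + 1 - 4*(-4)*1)*(-78) = (6 - 4 + 1 + 16)*(-78) = 19*(-78) = -1482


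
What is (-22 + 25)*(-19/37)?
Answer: -57/37 ≈ -1.5405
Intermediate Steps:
(-22 + 25)*(-19/37) = 3*(-19*1/37) = 3*(-19/37) = -57/37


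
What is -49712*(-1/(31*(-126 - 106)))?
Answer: -6214/899 ≈ -6.9121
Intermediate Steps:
-49712*(-1/(31*(-126 - 106))) = -49712/((-232*(-31))) = -49712/7192 = -49712*1/7192 = -6214/899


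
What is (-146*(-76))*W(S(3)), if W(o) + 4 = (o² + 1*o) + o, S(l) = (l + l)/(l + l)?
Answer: -11096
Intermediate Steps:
S(l) = 1 (S(l) = (2*l)/((2*l)) = (2*l)*(1/(2*l)) = 1)
W(o) = -4 + o² + 2*o (W(o) = -4 + ((o² + 1*o) + o) = -4 + ((o² + o) + o) = -4 + ((o + o²) + o) = -4 + (o² + 2*o) = -4 + o² + 2*o)
(-146*(-76))*W(S(3)) = (-146*(-76))*(-4 + 1² + 2*1) = 11096*(-4 + 1 + 2) = 11096*(-1) = -11096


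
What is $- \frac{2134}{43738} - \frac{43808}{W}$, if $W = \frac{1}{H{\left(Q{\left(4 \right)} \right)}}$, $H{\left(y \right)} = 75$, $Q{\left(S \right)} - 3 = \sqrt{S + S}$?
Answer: $- \frac{71852787467}{21869} \approx -3.2856 \cdot 10^{6}$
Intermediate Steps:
$Q{\left(S \right)} = 3 + \sqrt{2} \sqrt{S}$ ($Q{\left(S \right)} = 3 + \sqrt{S + S} = 3 + \sqrt{2 S} = 3 + \sqrt{2} \sqrt{S}$)
$W = \frac{1}{75} \approx 0.013333$
$- \frac{2134}{43738} - \frac{43808}{W} = - \frac{2134}{43738} - 43808 \frac{1}{\frac{1}{75}} = \left(-2134\right) \frac{1}{43738} - 3285600 = - \frac{1067}{21869} - 3285600 = - \frac{71852787467}{21869}$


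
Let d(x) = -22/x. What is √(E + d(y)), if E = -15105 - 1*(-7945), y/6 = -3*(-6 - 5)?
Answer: I*√64441/3 ≈ 84.617*I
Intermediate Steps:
y = 198 (y = 6*(-3*(-6 - 5)) = 6*(-3*(-11)) = 6*33 = 198)
E = -7160 (E = -15105 + 7945 = -7160)
√(E + d(y)) = √(-7160 - 22/198) = √(-7160 - 22*1/198) = √(-7160 - ⅑) = √(-64441/9) = I*√64441/3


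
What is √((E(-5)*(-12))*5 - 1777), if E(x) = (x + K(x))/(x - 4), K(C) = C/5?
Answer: I*√1817 ≈ 42.626*I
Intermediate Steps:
K(C) = C/5 (K(C) = C*(⅕) = C/5)
E(x) = 6*x/(5*(-4 + x)) (E(x) = (x + x/5)/(x - 4) = (6*x/5)/(-4 + x) = 6*x/(5*(-4 + x)))
√((E(-5)*(-12))*5 - 1777) = √((((6/5)*(-5)/(-4 - 5))*(-12))*5 - 1777) = √((((6/5)*(-5)/(-9))*(-12))*5 - 1777) = √((((6/5)*(-5)*(-⅑))*(-12))*5 - 1777) = √(((⅔)*(-12))*5 - 1777) = √(-8*5 - 1777) = √(-40 - 1777) = √(-1817) = I*√1817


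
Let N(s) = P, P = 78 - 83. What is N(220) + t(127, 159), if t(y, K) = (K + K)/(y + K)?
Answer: -556/143 ≈ -3.8881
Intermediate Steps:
t(y, K) = 2*K/(K + y) (t(y, K) = (2*K)/(K + y) = 2*K/(K + y))
P = -5
N(s) = -5
N(220) + t(127, 159) = -5 + 2*159/(159 + 127) = -5 + 2*159/286 = -5 + 2*159*(1/286) = -5 + 159/143 = -556/143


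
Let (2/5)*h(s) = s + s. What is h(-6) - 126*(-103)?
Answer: 12948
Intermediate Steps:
h(s) = 5*s (h(s) = 5*(s + s)/2 = 5*(2*s)/2 = 5*s)
h(-6) - 126*(-103) = 5*(-6) - 126*(-103) = -30 + 12978 = 12948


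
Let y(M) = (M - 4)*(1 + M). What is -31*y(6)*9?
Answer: -3906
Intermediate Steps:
y(M) = (1 + M)*(-4 + M) (y(M) = (-4 + M)*(1 + M) = (1 + M)*(-4 + M))
-31*y(6)*9 = -31*(-4 + 6² - 3*6)*9 = -31*(-4 + 36 - 18)*9 = -31*14*9 = -434*9 = -3906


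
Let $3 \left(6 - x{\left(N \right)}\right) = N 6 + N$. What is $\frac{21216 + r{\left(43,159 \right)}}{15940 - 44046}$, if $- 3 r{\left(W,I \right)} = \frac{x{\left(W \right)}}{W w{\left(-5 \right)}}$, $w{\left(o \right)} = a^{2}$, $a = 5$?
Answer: $- \frac{205265083}{271925550} \approx -0.75486$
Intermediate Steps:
$x{\left(N \right)} = 6 - \frac{7 N}{3}$ ($x{\left(N \right)} = 6 - \frac{N 6 + N}{3} = 6 - \frac{6 N + N}{3} = 6 - \frac{7 N}{3}$)
$w{\left(o \right)} = 25$ ($w{\left(o \right)} = 5^{2} = 25$)
$r{\left(W,I \right)} = - \frac{6 - \frac{7 W}{3}}{75 W}$ ($r{\left(W,I \right)} = - \frac{\left(6 - \frac{7 W}{3}\right) \frac{1}{W 25}}{3} = - \frac{\left(6 - \frac{7 W}{3}\right) \frac{1}{25 W}}{3} = - \frac{\frac{1}{25} \frac{1}{W} \left(6 - \frac{7 W}{3}\right)}{3} = - \frac{6 - \frac{7 W}{3}}{75 W}$)
$\frac{21216 + r{\left(43,159 \right)}}{15940 - 44046} = \frac{21216 + \frac{-18 + 7 \cdot 43}{225 \cdot 43}}{15940 - 44046} = \frac{21216 + \frac{1}{225} \cdot \frac{1}{43} \left(-18 + 301\right)}{-28106} = \left(21216 + \frac{1}{225} \cdot \frac{1}{43} \cdot 283\right) \left(- \frac{1}{28106}\right) = \left(21216 + \frac{283}{9675}\right) \left(- \frac{1}{28106}\right) = \frac{205265083}{9675} \left(- \frac{1}{28106}\right) = - \frac{205265083}{271925550}$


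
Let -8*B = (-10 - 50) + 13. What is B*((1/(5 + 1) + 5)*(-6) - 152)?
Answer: -8601/8 ≈ -1075.1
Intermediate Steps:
B = 47/8 (B = -((-10 - 50) + 13)/8 = -(-60 + 13)/8 = -⅛*(-47) = 47/8 ≈ 5.8750)
B*((1/(5 + 1) + 5)*(-6) - 152) = 47*((1/(5 + 1) + 5)*(-6) - 152)/8 = 47*((1/6 + 5)*(-6) - 152)/8 = 47*((⅙ + 5)*(-6) - 152)/8 = 47*((31/6)*(-6) - 152)/8 = 47*(-31 - 152)/8 = (47/8)*(-183) = -8601/8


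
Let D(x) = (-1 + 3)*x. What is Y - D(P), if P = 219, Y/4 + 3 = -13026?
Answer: -52554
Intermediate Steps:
Y = -52116 (Y = -12 + 4*(-13026) = -12 - 52104 = -52116)
D(x) = 2*x
Y - D(P) = -52116 - 2*219 = -52116 - 1*438 = -52116 - 438 = -52554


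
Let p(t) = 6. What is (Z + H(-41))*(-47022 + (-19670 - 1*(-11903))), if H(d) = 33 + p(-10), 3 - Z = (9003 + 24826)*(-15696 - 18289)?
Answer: -62989741198923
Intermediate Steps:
Z = 1149678568 (Z = 3 - (9003 + 24826)*(-15696 - 18289) = 3 - 33829*(-33985) = 3 - 1*(-1149678565) = 3 + 1149678565 = 1149678568)
H(d) = 39 (H(d) = 33 + 6 = 39)
(Z + H(-41))*(-47022 + (-19670 - 1*(-11903))) = (1149678568 + 39)*(-47022 + (-19670 - 1*(-11903))) = 1149678607*(-47022 + (-19670 + 11903)) = 1149678607*(-47022 - 7767) = 1149678607*(-54789) = -62989741198923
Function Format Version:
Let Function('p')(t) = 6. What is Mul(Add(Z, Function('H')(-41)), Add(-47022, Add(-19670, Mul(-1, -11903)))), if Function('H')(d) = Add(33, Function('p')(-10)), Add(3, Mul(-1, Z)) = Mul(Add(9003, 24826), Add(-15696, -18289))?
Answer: -62989741198923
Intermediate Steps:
Z = 1149678568 (Z = Add(3, Mul(-1, Mul(Add(9003, 24826), Add(-15696, -18289)))) = Add(3, Mul(-1, Mul(33829, -33985))) = Add(3, Mul(-1, -1149678565)) = Add(3, 1149678565) = 1149678568)
Function('H')(d) = 39 (Function('H')(d) = Add(33, 6) = 39)
Mul(Add(Z, Function('H')(-41)), Add(-47022, Add(-19670, Mul(-1, -11903)))) = Mul(Add(1149678568, 39), Add(-47022, Add(-19670, Mul(-1, -11903)))) = Mul(1149678607, Add(-47022, Add(-19670, 11903))) = Mul(1149678607, Add(-47022, -7767)) = Mul(1149678607, -54789) = -62989741198923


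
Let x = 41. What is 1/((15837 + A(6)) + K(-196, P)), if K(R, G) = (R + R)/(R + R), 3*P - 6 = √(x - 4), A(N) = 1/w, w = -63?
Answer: 63/997793 ≈ 6.3139e-5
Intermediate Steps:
A(N) = -1/63 (A(N) = 1/(-63) = -1/63)
P = 2 + √37/3 (P = 2 + √(41 - 4)/3 = 2 + √37/3 ≈ 4.0276)
K(R, G) = 1 (K(R, G) = (2*R)/((2*R)) = (2*R)*(1/(2*R)) = 1)
1/((15837 + A(6)) + K(-196, P)) = 1/((15837 - 1/63) + 1) = 1/(997730/63 + 1) = 1/(997793/63) = 63/997793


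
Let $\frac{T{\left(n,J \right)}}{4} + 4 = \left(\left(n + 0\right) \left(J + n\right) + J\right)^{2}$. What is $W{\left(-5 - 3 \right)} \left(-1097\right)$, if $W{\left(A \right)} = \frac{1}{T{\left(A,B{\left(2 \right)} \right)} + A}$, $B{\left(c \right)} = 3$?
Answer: $- \frac{1097}{7372} \approx -0.14881$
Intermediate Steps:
$T{\left(n,J \right)} = -16 + 4 \left(J + n \left(J + n\right)\right)^{2}$ ($T{\left(n,J \right)} = -16 + 4 \left(\left(n + 0\right) \left(J + n\right) + J\right)^{2} = -16 + 4 \left(n \left(J + n\right) + J\right)^{2} = -16 + 4 \left(J + n \left(J + n\right)\right)^{2}$)
$W{\left(A \right)} = \frac{1}{-16 + A + 4 \left(3 + A^{2} + 3 A\right)^{2}}$ ($W{\left(A \right)} = \frac{1}{\left(-16 + 4 \left(3 + A^{2} + 3 A\right)^{2}\right) + A} = \frac{1}{-16 + A + 4 \left(3 + A^{2} + 3 A\right)^{2}}$)
$W{\left(-5 - 3 \right)} \left(-1097\right) = \frac{1}{-16 - 8 + 4 \left(3 + \left(-5 - 3\right)^{2} + 3 \left(-5 - 3\right)\right)^{2}} \left(-1097\right) = \frac{1}{-16 - 8 + 4 \left(3 + \left(-8\right)^{2} + 3 \left(-8\right)\right)^{2}} \left(-1097\right) = \frac{1}{-16 - 8 + 4 \left(3 + 64 - 24\right)^{2}} \left(-1097\right) = \frac{1}{-16 - 8 + 4 \cdot 43^{2}} \left(-1097\right) = \frac{1}{-16 - 8 + 4 \cdot 1849} \left(-1097\right) = \frac{1}{-16 - 8 + 7396} \left(-1097\right) = \frac{1}{7372} \left(-1097\right) = - \frac{1097}{7372}$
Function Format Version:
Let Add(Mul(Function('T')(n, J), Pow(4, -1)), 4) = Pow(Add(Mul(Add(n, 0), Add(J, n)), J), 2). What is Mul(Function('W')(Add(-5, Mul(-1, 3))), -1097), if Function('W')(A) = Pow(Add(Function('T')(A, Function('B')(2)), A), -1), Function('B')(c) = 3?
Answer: Rational(-1097, 7372) ≈ -0.14881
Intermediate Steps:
Function('T')(n, J) = Add(-16, Mul(4, Pow(Add(J, Mul(n, Add(J, n))), 2))) (Function('T')(n, J) = Add(-16, Mul(4, Pow(Add(Mul(Add(n, 0), Add(J, n)), J), 2))) = Add(-16, Mul(4, Pow(Add(Mul(n, Add(J, n)), J), 2))) = Add(-16, Mul(4, Pow(Add(J, Mul(n, Add(J, n))), 2))))
Function('W')(A) = Pow(Add(-16, A, Mul(4, Pow(Add(3, Pow(A, 2), Mul(3, A)), 2))), -1) (Function('W')(A) = Pow(Add(Add(-16, Mul(4, Pow(Add(3, Pow(A, 2), Mul(3, A)), 2))), A), -1) = Pow(Add(-16, A, Mul(4, Pow(Add(3, Pow(A, 2), Mul(3, A)), 2))), -1))
Mul(Function('W')(Add(-5, Mul(-1, 3))), -1097) = Mul(Pow(Add(-16, Add(-5, Mul(-1, 3)), Mul(4, Pow(Add(3, Pow(Add(-5, Mul(-1, 3)), 2), Mul(3, Add(-5, Mul(-1, 3)))), 2))), -1), -1097) = Mul(Pow(Add(-16, Add(-5, -3), Mul(4, Pow(Add(3, Pow(Add(-5, -3), 2), Mul(3, Add(-5, -3))), 2))), -1), -1097) = Mul(Pow(Add(-16, -8, Mul(4, Pow(Add(3, Pow(-8, 2), Mul(3, -8)), 2))), -1), -1097) = Mul(Pow(Add(-16, -8, Mul(4, Pow(Add(3, 64, -24), 2))), -1), -1097) = Mul(Pow(Add(-16, -8, Mul(4, Pow(43, 2))), -1), -1097) = Mul(Pow(Add(-16, -8, Mul(4, 1849)), -1), -1097) = Mul(Pow(Add(-16, -8, 7396), -1), -1097) = Mul(Pow(7372, -1), -1097) = Mul(Rational(1, 7372), -1097) = Rational(-1097, 7372)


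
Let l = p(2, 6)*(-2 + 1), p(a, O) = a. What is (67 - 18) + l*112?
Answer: -175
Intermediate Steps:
l = -2 (l = 2*(-2 + 1) = 2*(-1) = -2)
(67 - 18) + l*112 = (67 - 18) - 2*112 = 49 - 224 = -175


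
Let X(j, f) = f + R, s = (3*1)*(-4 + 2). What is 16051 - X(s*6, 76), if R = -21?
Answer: 15996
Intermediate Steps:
s = -6 (s = 3*(-2) = -6)
X(j, f) = -21 + f (X(j, f) = f - 21 = -21 + f)
16051 - X(s*6, 76) = 16051 - (-21 + 76) = 16051 - 1*55 = 16051 - 55 = 15996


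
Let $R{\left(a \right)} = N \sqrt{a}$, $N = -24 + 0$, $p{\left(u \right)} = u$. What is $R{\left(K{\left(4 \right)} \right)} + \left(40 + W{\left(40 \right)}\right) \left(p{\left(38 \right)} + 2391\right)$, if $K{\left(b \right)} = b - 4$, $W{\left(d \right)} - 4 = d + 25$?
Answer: $264761$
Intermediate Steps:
$W{\left(d \right)} = 29 + d$ ($W{\left(d \right)} = 4 + \left(d + 25\right) = 4 + \left(25 + d\right) = 29 + d$)
$K{\left(b \right)} = -4 + b$ ($K{\left(b \right)} = b - 4 = -4 + b$)
$N = -24$
$R{\left(a \right)} = - 24 \sqrt{a}$
$R{\left(K{\left(4 \right)} \right)} + \left(40 + W{\left(40 \right)}\right) \left(p{\left(38 \right)} + 2391\right) = - 24 \sqrt{-4 + 4} + \left(40 + \left(29 + 40\right)\right) \left(38 + 2391\right) = - 24 \sqrt{0} + \left(40 + 69\right) 2429 = \left(-24\right) 0 + 109 \cdot 2429 = 0 + 264761 = 264761$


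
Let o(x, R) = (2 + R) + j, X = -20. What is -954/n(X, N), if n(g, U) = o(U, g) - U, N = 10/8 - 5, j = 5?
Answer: 3816/37 ≈ 103.14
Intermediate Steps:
o(x, R) = 7 + R (o(x, R) = (2 + R) + 5 = 7 + R)
N = -15/4 (N = 10*(⅛) - 5 = 5/4 - 5 = -15/4 ≈ -3.7500)
n(g, U) = 7 + g - U (n(g, U) = (7 + g) - U = 7 + g - U)
-954/n(X, N) = -954/(7 - 20 - 1*(-15/4)) = -954/(7 - 20 + 15/4) = -954/(-37/4) = -954*(-4/37) = 3816/37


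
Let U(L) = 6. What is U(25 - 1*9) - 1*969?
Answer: -963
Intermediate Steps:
U(25 - 1*9) - 1*969 = 6 - 1*969 = 6 - 969 = -963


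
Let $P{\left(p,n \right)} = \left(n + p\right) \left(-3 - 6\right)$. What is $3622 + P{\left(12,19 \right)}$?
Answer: $3343$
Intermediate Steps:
$P{\left(p,n \right)} = - 9 n - 9 p$ ($P{\left(p,n \right)} = \left(n + p\right) \left(-9\right) = - 9 n - 9 p$)
$3622 + P{\left(12,19 \right)} = 3622 - 279 = 3343$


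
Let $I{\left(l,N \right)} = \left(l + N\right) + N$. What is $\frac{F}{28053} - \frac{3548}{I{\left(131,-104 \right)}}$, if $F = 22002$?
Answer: $\frac{33742066}{720027} \approx 46.862$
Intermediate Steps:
$I{\left(l,N \right)} = l + 2 N$ ($I{\left(l,N \right)} = \left(N + l\right) + N = l + 2 N$)
$\frac{F}{28053} - \frac{3548}{I{\left(131,-104 \right)}} = \frac{22002}{28053} - \frac{3548}{131 + 2 \left(-104\right)} = 22002 \cdot \frac{1}{28053} - \frac{3548}{131 - 208} = \frac{7334}{9351} - \frac{3548}{-77} = \frac{7334}{9351} - - \frac{3548}{77} = \frac{7334}{9351} + \frac{3548}{77} = \frac{33742066}{720027}$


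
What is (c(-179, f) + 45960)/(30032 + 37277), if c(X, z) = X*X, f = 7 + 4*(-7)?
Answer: 7091/6119 ≈ 1.1588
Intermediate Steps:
f = -21 (f = 7 - 28 = -21)
c(X, z) = X**2
(c(-179, f) + 45960)/(30032 + 37277) = ((-179)**2 + 45960)/(30032 + 37277) = (32041 + 45960)/67309 = 78001*(1/67309) = 7091/6119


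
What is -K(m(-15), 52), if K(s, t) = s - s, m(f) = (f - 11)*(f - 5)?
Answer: 0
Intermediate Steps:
m(f) = (-11 + f)*(-5 + f)
K(s, t) = 0
-K(m(-15), 52) = -1*0 = 0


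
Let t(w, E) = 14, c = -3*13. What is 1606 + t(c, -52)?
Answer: 1620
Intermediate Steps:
c = -39
1606 + t(c, -52) = 1606 + 14 = 1620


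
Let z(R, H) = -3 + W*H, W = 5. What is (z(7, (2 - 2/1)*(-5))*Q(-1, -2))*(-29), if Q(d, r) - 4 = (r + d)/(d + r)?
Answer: 435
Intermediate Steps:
Q(d, r) = 5 (Q(d, r) = 4 + (r + d)/(d + r) = 4 + (d + r)/(d + r) = 4 + 1 = 5)
z(R, H) = -3 + 5*H
(z(7, (2 - 2/1)*(-5))*Q(-1, -2))*(-29) = ((-3 + 5*((2 - 2/1)*(-5)))*5)*(-29) = ((-3 + 5*((2 - 2*1)*(-5)))*5)*(-29) = ((-3 + 5*((2 - 2)*(-5)))*5)*(-29) = ((-3 + 5*(0*(-5)))*5)*(-29) = ((-3 + 5*0)*5)*(-29) = ((-3 + 0)*5)*(-29) = -3*5*(-29) = -15*(-29) = 435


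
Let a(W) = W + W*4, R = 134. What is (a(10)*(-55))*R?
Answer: -368500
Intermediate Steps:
a(W) = 5*W (a(W) = W + 4*W = 5*W)
(a(10)*(-55))*R = ((5*10)*(-55))*134 = (50*(-55))*134 = -2750*134 = -368500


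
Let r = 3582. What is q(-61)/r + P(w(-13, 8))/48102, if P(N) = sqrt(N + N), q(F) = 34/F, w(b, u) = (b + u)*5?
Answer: -17/109251 + 5*I*sqrt(2)/48102 ≈ -0.0001556 + 0.000147*I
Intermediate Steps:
w(b, u) = 5*b + 5*u
P(N) = sqrt(2)*sqrt(N) (P(N) = sqrt(2*N) = sqrt(2)*sqrt(N))
q(-61)/r + P(w(-13, 8))/48102 = (34/(-61))/3582 + (sqrt(2)*sqrt(5*(-13) + 5*8))/48102 = (34*(-1/61))*(1/3582) + (sqrt(2)*sqrt(-65 + 40))*(1/48102) = -34/61*1/3582 + (sqrt(2)*sqrt(-25))*(1/48102) = -17/109251 + (sqrt(2)*(5*I))*(1/48102) = -17/109251 + (5*I*sqrt(2))*(1/48102) = -17/109251 + 5*I*sqrt(2)/48102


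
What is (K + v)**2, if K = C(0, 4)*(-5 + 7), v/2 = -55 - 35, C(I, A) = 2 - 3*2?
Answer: 35344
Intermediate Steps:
C(I, A) = -4 (C(I, A) = 2 - 6 = -4)
v = -180 (v = 2*(-55 - 35) = 2*(-90) = -180)
K = -8 (K = -4*(-5 + 7) = -4*2 = -8)
(K + v)**2 = (-8 - 180)**2 = (-188)**2 = 35344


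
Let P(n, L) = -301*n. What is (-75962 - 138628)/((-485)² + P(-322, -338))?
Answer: -214590/332147 ≈ -0.64607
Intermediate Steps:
(-75962 - 138628)/((-485)² + P(-322, -338)) = (-75962 - 138628)/((-485)² - 301*(-322)) = -214590/(235225 + 96922) = -214590/332147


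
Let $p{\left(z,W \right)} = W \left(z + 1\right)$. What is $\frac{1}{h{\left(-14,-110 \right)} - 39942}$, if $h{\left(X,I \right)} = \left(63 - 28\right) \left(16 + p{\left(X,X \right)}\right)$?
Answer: $- \frac{1}{33012} \approx -3.0292 \cdot 10^{-5}$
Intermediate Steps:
$p{\left(z,W \right)} = W \left(1 + z\right)$
$h{\left(X,I \right)} = 560 + 35 X \left(1 + X\right)$ ($h{\left(X,I \right)} = \left(63 - 28\right) \left(16 + X \left(1 + X\right)\right) = 35 \left(16 + X \left(1 + X\right)\right) = 560 + 35 X \left(1 + X\right)$)
$\frac{1}{h{\left(-14,-110 \right)} - 39942} = \frac{1}{\left(560 + 35 \left(-14\right) \left(1 - 14\right)\right) - 39942} = \frac{1}{\left(560 + 35 \left(-14\right) \left(-13\right)\right) - 39942} = \frac{1}{\left(560 + 6370\right) - 39942} = \frac{1}{6930 - 39942} = \frac{1}{-33012} = - \frac{1}{33012}$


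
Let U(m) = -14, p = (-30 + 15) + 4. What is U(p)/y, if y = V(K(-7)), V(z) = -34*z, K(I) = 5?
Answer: 7/85 ≈ 0.082353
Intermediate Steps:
p = -11 (p = -15 + 4 = -11)
y = -170 (y = -34*5 = -170)
U(p)/y = -14/(-170) = -14*(-1/170) = 7/85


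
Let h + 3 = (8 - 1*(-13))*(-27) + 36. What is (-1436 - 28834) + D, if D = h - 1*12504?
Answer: -43308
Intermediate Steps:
h = -534 (h = -3 + ((8 - 1*(-13))*(-27) + 36) = -3 + ((8 + 13)*(-27) + 36) = -3 + (21*(-27) + 36) = -3 + (-567 + 36) = -3 - 531 = -534)
D = -13038 (D = -534 - 1*12504 = -534 - 12504 = -13038)
(-1436 - 28834) + D = (-1436 - 28834) - 13038 = -30270 - 13038 = -43308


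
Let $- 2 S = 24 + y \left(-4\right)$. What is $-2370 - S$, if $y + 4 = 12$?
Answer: $-2374$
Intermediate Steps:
$y = 8$ ($y = -4 + 12 = 8$)
$S = 4$ ($S = - \frac{24 + 8 \left(-4\right)}{2} = - \frac{24 - 32}{2} = \left(- \frac{1}{2}\right) \left(-8\right) = 4$)
$-2370 - S = -2370 - 4 = -2374$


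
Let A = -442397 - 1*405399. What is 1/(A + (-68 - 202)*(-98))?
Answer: -1/821336 ≈ -1.2175e-6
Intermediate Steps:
A = -847796 (A = -442397 - 405399 = -847796)
1/(A + (-68 - 202)*(-98)) = 1/(-847796 + (-68 - 202)*(-98)) = 1/(-847796 - 270*(-98)) = 1/(-847796 + 26460) = 1/(-821336) = -1/821336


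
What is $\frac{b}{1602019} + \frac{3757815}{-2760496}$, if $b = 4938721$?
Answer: $\frac{331009936397}{192276827888} \approx 1.7215$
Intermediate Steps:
$\frac{b}{1602019} + \frac{3757815}{-2760496} = \frac{4938721}{1602019} + \frac{3757815}{-2760496} = 4938721 \cdot \frac{1}{1602019} + 3757815 \left(- \frac{1}{2760496}\right) = \frac{214727}{69653} - \frac{3757815}{2760496} = \frac{331009936397}{192276827888}$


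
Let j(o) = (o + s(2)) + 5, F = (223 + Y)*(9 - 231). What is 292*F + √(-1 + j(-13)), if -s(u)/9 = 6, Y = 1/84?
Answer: -101195666/7 + 3*I*√7 ≈ -1.4457e+7 + 7.9373*I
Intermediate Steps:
Y = 1/84 ≈ 0.011905
s(u) = -54 (s(u) = -9*6 = -54)
F = -693121/14 (F = (223 + 1/84)*(9 - 231) = (18733/84)*(-222) = -693121/14 ≈ -49509.)
j(o) = -49 + o (j(o) = (o - 54) + 5 = (-54 + o) + 5 = -49 + o)
292*F + √(-1 + j(-13)) = 292*(-693121/14) + √(-1 + (-49 - 13)) = -101195666/7 + √(-1 - 62) = -101195666/7 + √(-63) = -101195666/7 + 3*I*√7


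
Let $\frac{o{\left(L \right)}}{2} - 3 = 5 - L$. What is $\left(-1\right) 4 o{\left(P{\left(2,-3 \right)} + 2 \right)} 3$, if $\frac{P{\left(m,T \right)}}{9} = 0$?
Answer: $-144$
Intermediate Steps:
$P{\left(m,T \right)} = 0$ ($P{\left(m,T \right)} = 9 \cdot 0 = 0$)
$o{\left(L \right)} = 16 - 2 L$ ($o{\left(L \right)} = 6 + 2 \left(5 - L\right) = 6 - \left(-10 + 2 L\right) = 16 - 2 L$)
$\left(-1\right) 4 o{\left(P{\left(2,-3 \right)} + 2 \right)} 3 = \left(-1\right) 4 \left(16 - 2 \left(0 + 2\right)\right) 3 = - 4 \left(16 - 4\right) 3 = \left(-4\right) 12 \cdot 3 = \left(-48\right) 3 = -144$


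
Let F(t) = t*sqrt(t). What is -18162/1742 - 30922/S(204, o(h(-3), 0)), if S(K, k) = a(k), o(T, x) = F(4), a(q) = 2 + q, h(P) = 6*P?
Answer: -13511936/4355 ≈ -3102.6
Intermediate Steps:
F(t) = t**(3/2)
o(T, x) = 8 (o(T, x) = 4**(3/2) = 8)
S(K, k) = 2 + k
-18162/1742 - 30922/S(204, o(h(-3), 0)) = -18162/1742 - 30922/(2 + 8) = -18162*1/1742 - 30922/10 = -9081/871 - 30922*1/10 = -9081/871 - 15461/5 = -13511936/4355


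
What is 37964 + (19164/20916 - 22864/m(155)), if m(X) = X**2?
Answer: 1589762845273/41875575 ≈ 37964.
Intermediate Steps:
37964 + (19164/20916 - 22864/m(155)) = 37964 + (19164/20916 - 22864/(155**2)) = 37964 + (19164*(1/20916) - 22864/24025) = 37964 + (1597/1743 - 22864*1/24025) = 37964 + (1597/1743 - 22864/24025) = 37964 - 1484027/41875575 = 1589762845273/41875575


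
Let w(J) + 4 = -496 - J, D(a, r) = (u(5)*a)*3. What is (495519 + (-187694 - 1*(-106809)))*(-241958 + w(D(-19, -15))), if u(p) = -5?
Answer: -100649501062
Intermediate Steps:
D(a, r) = -15*a (D(a, r) = -5*a*3 = -15*a)
w(J) = -500 - J (w(J) = -4 + (-496 - J) = -500 - J)
(495519 + (-187694 - 1*(-106809)))*(-241958 + w(D(-19, -15))) = (495519 + (-187694 - 1*(-106809)))*(-241958 + (-500 - (-15)*(-19))) = (495519 + (-187694 + 106809))*(-241958 + (-500 - 1*285)) = (495519 - 80885)*(-241958 + (-500 - 285)) = 414634*(-241958 - 785) = 414634*(-242743) = -100649501062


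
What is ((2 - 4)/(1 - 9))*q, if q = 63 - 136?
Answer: -73/4 ≈ -18.250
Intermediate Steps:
q = -73
((2 - 4)/(1 - 9))*q = ((2 - 4)/(1 - 9))*(-73) = -2/(-8)*(-73) = -2*(-⅛)*(-73) = (¼)*(-73) = -73/4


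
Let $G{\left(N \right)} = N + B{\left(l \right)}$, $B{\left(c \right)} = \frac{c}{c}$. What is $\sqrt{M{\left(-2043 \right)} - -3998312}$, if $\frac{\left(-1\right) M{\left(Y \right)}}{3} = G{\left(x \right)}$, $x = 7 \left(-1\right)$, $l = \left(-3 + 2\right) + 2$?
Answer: $\sqrt{3998330} \approx 1999.6$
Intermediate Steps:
$l = 1$ ($l = -1 + 2 = 1$)
$B{\left(c \right)} = 1$
$x = -7$
$G{\left(N \right)} = 1 + N$ ($G{\left(N \right)} = N + 1 = 1 + N$)
$M{\left(Y \right)} = 18$ ($M{\left(Y \right)} = - 3 \left(1 - 7\right) = \left(-3\right) \left(-6\right) = 18$)
$\sqrt{M{\left(-2043 \right)} - -3998312} = \sqrt{18 - -3998312} = \sqrt{18 + 3998312} = \sqrt{3998330}$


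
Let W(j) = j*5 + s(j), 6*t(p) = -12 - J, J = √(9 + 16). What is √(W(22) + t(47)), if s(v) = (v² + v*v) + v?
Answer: √39498/6 ≈ 33.124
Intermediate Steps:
s(v) = v + 2*v² (s(v) = (v² + v²) + v = 2*v² + v = v + 2*v²)
J = 5 (J = √25 = 5)
t(p) = -17/6 (t(p) = (-12 - 1*5)/6 = (-12 - 5)/6 = (⅙)*(-17) = -17/6)
W(j) = 5*j + j*(1 + 2*j) (W(j) = j*5 + j*(1 + 2*j) = 5*j + j*(1 + 2*j))
√(W(22) + t(47)) = √(2*22*(3 + 22) - 17/6) = √(2*22*25 - 17/6) = √(1100 - 17/6) = √(6583/6) = √39498/6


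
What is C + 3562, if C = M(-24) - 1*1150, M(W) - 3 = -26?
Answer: 2389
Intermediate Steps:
M(W) = -23 (M(W) = 3 - 26 = -23)
C = -1173 (C = -23 - 1*1150 = -23 - 1150 = -1173)
C + 3562 = -1173 + 3562 = 2389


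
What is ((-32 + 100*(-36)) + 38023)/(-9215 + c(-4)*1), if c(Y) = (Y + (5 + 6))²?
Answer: -34391/9166 ≈ -3.7520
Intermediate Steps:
c(Y) = (11 + Y)² (c(Y) = (Y + 11)² = (11 + Y)²)
((-32 + 100*(-36)) + 38023)/(-9215 + c(-4)*1) = ((-32 + 100*(-36)) + 38023)/(-9215 + (11 - 4)²*1) = ((-32 - 3600) + 38023)/(-9215 + 7²*1) = (-3632 + 38023)/(-9215 + 49*1) = 34391/(-9215 + 49) = 34391/(-9166) = 34391*(-1/9166) = -34391/9166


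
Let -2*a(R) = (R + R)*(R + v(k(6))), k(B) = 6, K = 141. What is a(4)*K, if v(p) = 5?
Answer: -5076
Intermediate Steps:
a(R) = -R*(5 + R) (a(R) = -(R + R)*(R + 5)/2 = -2*R*(5 + R)/2 = -R*(5 + R))
a(4)*K = -1*4*(5 + 4)*141 = -1*4*9*141 = -36*141 = -5076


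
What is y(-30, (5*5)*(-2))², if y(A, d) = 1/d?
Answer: 1/2500 ≈ 0.00040000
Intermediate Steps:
y(-30, (5*5)*(-2))² = (1/((5*5)*(-2)))² = (1/(25*(-2)))² = (1/(-50))² = (-1/50)² = 1/2500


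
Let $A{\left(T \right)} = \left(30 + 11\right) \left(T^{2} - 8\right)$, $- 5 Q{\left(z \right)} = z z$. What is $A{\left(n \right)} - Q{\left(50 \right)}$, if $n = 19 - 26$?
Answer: $2181$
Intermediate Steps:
$Q{\left(z \right)} = - \frac{z^{2}}{5}$ ($Q{\left(z \right)} = - \frac{z z}{5} = - \frac{z^{2}}{5}$)
$n = -7$
$A{\left(T \right)} = -328 + 41 T^{2}$ ($A{\left(T \right)} = 41 \left(-8 + T^{2}\right) = -328 + 41 T^{2}$)
$A{\left(n \right)} - Q{\left(50 \right)} = \left(-328 + 41 \left(-7\right)^{2}\right) - - \frac{50^{2}}{5} = \left(-328 + 41 \cdot 49\right) - \left(- \frac{1}{5}\right) 2500 = \left(-328 + 2009\right) - -500 = 1681 + 500 = 2181$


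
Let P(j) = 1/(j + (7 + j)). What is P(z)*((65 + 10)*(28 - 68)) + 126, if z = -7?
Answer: 3882/7 ≈ 554.57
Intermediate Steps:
P(j) = 1/(7 + 2*j)
P(z)*((65 + 10)*(28 - 68)) + 126 = ((65 + 10)*(28 - 68))/(7 + 2*(-7)) + 126 = (75*(-40))/(7 - 14) + 126 = -3000/(-7) + 126 = -⅐*(-3000) + 126 = 3000/7 + 126 = 3882/7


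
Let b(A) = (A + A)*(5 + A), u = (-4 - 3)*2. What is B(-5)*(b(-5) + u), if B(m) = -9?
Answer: 126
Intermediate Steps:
u = -14 (u = -7*2 = -14)
b(A) = 2*A*(5 + A) (b(A) = (2*A)*(5 + A) = 2*A*(5 + A))
B(-5)*(b(-5) + u) = -9*(2*(-5)*(5 - 5) - 14) = -9*(2*(-5)*0 - 14) = -9*(0 - 14) = -9*(-14) = 126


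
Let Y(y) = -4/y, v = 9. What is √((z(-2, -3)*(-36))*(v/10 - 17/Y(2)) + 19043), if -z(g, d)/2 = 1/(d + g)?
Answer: √472691/5 ≈ 137.51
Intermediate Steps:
z(g, d) = -2/(d + g)
√((z(-2, -3)*(-36))*(v/10 - 17/Y(2)) + 19043) = √((-2/(-3 - 2)*(-36))*(9/10 - 17/((-4/2))) + 19043) = √((-2/(-5)*(-36))*(9*(⅒) - 17/((-4*½))) + 19043) = √((-2*(-⅕)*(-36))*(9/10 - 17/(-2)) + 19043) = √(((⅖)*(-36))*(9/10 - 17*(-½)) + 19043) = √(-72*(9/10 + 17/2)/5 + 19043) = √(-72/5*47/5 + 19043) = √(-3384/25 + 19043) = √(472691/25) = √472691/5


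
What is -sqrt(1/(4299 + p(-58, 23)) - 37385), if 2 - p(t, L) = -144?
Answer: -6*I*sqrt(20518160005)/4445 ≈ -193.35*I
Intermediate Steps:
p(t, L) = 146 (p(t, L) = 2 - 1*(-144) = 2 + 144 = 146)
-sqrt(1/(4299 + p(-58, 23)) - 37385) = -sqrt(1/(4299 + 146) - 37385) = -sqrt(1/4445 - 37385) = -sqrt(-166176324/4445) = -6*I*sqrt(20518160005)/4445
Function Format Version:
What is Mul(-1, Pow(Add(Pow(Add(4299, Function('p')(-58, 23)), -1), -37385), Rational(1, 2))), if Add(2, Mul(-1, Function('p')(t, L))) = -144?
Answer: Mul(Rational(-6, 4445), I, Pow(20518160005, Rational(1, 2))) ≈ Mul(-193.35, I)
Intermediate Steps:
Function('p')(t, L) = 146 (Function('p')(t, L) = Add(2, Mul(-1, -144)) = Add(2, 144) = 146)
Mul(-1, Pow(Add(Pow(Add(4299, Function('p')(-58, 23)), -1), -37385), Rational(1, 2))) = Mul(-1, Pow(Add(Pow(Add(4299, 146), -1), -37385), Rational(1, 2))) = Mul(-1, Pow(Add(Pow(4445, -1), -37385), Rational(1, 2))) = Mul(-1, Pow(Add(Rational(1, 4445), -37385), Rational(1, 2))) = Mul(-1, Pow(Rational(-166176324, 4445), Rational(1, 2))) = Mul(-1, Mul(Rational(6, 4445), I, Pow(20518160005, Rational(1, 2)))) = Mul(Rational(-6, 4445), I, Pow(20518160005, Rational(1, 2)))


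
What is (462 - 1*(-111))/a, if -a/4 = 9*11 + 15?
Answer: -191/152 ≈ -1.2566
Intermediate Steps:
a = -456 (a = -4*(9*11 + 15) = -4*(99 + 15) = -4*114 = -456)
(462 - 1*(-111))/a = (462 - 1*(-111))/(-456) = (462 + 111)*(-1/456) = 573*(-1/456) = -191/152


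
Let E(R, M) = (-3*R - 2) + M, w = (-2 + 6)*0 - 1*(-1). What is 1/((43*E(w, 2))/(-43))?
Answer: 1/3 ≈ 0.33333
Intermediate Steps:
w = 1 (w = 4*0 + 1 = 0 + 1 = 1)
E(R, M) = -2 + M - 3*R (E(R, M) = (-2 - 3*R) + M = -2 + M - 3*R)
1/((43*E(w, 2))/(-43)) = 1/((43*(-2 + 2 - 3*1))/(-43)) = 1/((43*(-2 + 2 - 3))*(-1/43)) = 1/((43*(-3))*(-1/43)) = 1/(-129*(-1/43)) = 1/3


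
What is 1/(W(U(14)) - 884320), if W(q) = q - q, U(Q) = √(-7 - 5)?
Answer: -1/884320 ≈ -1.1308e-6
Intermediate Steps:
U(Q) = 2*I*√3 (U(Q) = √(-12) = 2*I*√3)
W(q) = 0
1/(W(U(14)) - 884320) = 1/(0 - 884320) = 1/(-884320) = -1/884320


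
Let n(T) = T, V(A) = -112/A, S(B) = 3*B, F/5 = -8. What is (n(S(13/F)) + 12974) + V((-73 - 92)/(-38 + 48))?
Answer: 17133353/1320 ≈ 12980.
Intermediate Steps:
F = -40 (F = 5*(-8) = -40)
(n(S(13/F)) + 12974) + V((-73 - 92)/(-38 + 48)) = (3*(13/(-40)) + 12974) - 112*(-38 + 48)/(-73 - 92) = (3*(13*(-1/40)) + 12974) - 112/((-165/10)) = (3*(-13/40) + 12974) - 112/((-165*⅒)) = (-39/40 + 12974) - 112/(-33/2) = 518921/40 - 112*(-2/33) = 518921/40 + 224/33 = 17133353/1320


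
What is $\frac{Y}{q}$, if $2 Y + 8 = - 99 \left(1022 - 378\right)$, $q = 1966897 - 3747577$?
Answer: $\frac{839}{46860} \approx 0.017904$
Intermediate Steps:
$q = -1780680$ ($q = 1966897 - 3747577 = -1780680$)
$Y = -31882$ ($Y = -4 + \frac{\left(-99\right) \left(1022 - 378\right)}{2} = -4 + \frac{\left(-99\right) 644}{2} = -4 + \frac{1}{2} \left(-63756\right) = -4 - 31878 = -31882$)
$\frac{Y}{q} = - \frac{31882}{-1780680} = \left(-31882\right) \left(- \frac{1}{1780680}\right) = \frac{839}{46860}$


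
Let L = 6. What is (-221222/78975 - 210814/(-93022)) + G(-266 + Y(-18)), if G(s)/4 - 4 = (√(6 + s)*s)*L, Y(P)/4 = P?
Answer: 56806560983/3673206225 - 16224*I*√83 ≈ 15.465 - 1.4781e+5*I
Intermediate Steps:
Y(P) = 4*P
G(s) = 16 + 24*s*√(6 + s) (G(s) = 16 + 4*((√(6 + s)*s)*6) = 16 + 4*((s*√(6 + s))*6) = 16 + 4*(6*s*√(6 + s)) = 16 + 24*s*√(6 + s))
(-221222/78975 - 210814/(-93022)) + G(-266 + Y(-18)) = (-221222/78975 - 210814/(-93022)) + (16 + 24*(-266 + 4*(-18))*√(6 + (-266 + 4*(-18)))) = (-221222*1/78975 - 210814*(-1/93022)) + (16 + 24*(-266 - 72)*√(6 + (-266 - 72))) = (-221222/78975 + 105407/46511) + (16 + 24*(-338)*√(6 - 338)) = -1964738617/3673206225 + (16 + 24*(-338)*√(-332)) = -1964738617/3673206225 + (16 + 24*(-338)*(2*I*√83)) = -1964738617/3673206225 + (16 - 16224*I*√83) = 56806560983/3673206225 - 16224*I*√83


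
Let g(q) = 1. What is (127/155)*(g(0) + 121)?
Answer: 15494/155 ≈ 99.961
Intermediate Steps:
(127/155)*(g(0) + 121) = (127/155)*(1 + 121) = (127*(1/155))*122 = (127/155)*122 = 15494/155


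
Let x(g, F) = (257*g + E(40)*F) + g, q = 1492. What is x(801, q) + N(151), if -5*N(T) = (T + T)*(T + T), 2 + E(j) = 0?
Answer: 927166/5 ≈ 1.8543e+5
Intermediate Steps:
E(j) = -2 (E(j) = -2 + 0 = -2)
N(T) = -4*T**2/5 (N(T) = -(T + T)*(T + T)/5 = -2*T*2*T/5 = -4*T**2/5)
x(g, F) = -2*F + 258*g (x(g, F) = (257*g - 2*F) + g = (-2*F + 257*g) + g = -2*F + 258*g)
x(801, q) + N(151) = (-2*1492 + 258*801) - 4/5*151**2 = (-2984 + 206658) - 4/5*22801 = 203674 - 91204/5 = 927166/5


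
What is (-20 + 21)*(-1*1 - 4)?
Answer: -5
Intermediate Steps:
(-20 + 21)*(-1*1 - 4) = 1*(-1 - 4) = 1*(-5) = -5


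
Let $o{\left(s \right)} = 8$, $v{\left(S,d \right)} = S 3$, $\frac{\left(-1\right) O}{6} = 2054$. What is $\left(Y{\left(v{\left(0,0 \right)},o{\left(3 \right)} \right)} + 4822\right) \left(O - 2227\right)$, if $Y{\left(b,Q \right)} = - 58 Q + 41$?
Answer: $-64009849$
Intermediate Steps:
$O = -12324$ ($O = \left(-6\right) 2054 = -12324$)
$v{\left(S,d \right)} = 3 S$
$Y{\left(b,Q \right)} = 41 - 58 Q$
$\left(Y{\left(v{\left(0,0 \right)},o{\left(3 \right)} \right)} + 4822\right) \left(O - 2227\right) = \left(\left(41 - 464\right) + 4822\right) \left(-12324 - 2227\right) = \left(\left(41 - 464\right) + 4822\right) \left(-14551\right) = \left(-423 + 4822\right) \left(-14551\right) = 4399 \left(-14551\right) = -64009849$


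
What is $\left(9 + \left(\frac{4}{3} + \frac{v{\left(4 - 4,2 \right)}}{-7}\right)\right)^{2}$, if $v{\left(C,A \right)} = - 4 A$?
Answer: $\frac{58081}{441} \approx 131.7$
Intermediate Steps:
$\left(9 + \left(\frac{4}{3} + \frac{v{\left(4 - 4,2 \right)}}{-7}\right)\right)^{2} = \left(9 + \left(\frac{4}{3} + \frac{\left(-4\right) 2}{-7}\right)\right)^{2} = \left(9 + \left(4 \cdot \frac{1}{3} - - \frac{8}{7}\right)\right)^{2} = \left(9 + \left(\frac{4}{3} + \frac{8}{7}\right)\right)^{2} = \left(9 + \frac{52}{21}\right)^{2} = \left(\frac{241}{21}\right)^{2} = \frac{58081}{441}$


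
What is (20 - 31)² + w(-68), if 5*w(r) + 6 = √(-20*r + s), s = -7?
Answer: 599/5 + √1353/5 ≈ 127.16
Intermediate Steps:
w(r) = -6/5 + √(-7 - 20*r)/5 (w(r) = -6/5 + √(-20*r - 7)/5 = -6/5 + √(-7 - 20*r)/5)
(20 - 31)² + w(-68) = (20 - 31)² + (-6/5 + √(-7 - 20*(-68))/5) = (-11)² + (-6/5 + √(-7 + 1360)/5) = 121 + (-6/5 + √1353/5) = 599/5 + √1353/5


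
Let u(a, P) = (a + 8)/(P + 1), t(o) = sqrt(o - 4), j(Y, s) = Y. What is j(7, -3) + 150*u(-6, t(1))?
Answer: (-307*I + 7*sqrt(3))/(sqrt(3) - I) ≈ 82.0 - 129.9*I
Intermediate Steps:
t(o) = sqrt(-4 + o)
u(a, P) = (8 + a)/(1 + P)
j(7, -3) + 150*u(-6, t(1)) = 7 + 150*((8 - 6)/(1 + sqrt(-4 + 1))) = 7 + 150*(2/(1 + sqrt(-3))) = 7 + 150*(2/(1 + I*sqrt(3))) = 7 + 300/(1 + I*sqrt(3))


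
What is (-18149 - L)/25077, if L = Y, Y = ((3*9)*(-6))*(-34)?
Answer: -23657/25077 ≈ -0.94337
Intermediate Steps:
Y = 5508 (Y = (27*(-6))*(-34) = -162*(-34) = 5508)
L = 5508
(-18149 - L)/25077 = (-18149 - 1*5508)/25077 = (-18149 - 5508)*(1/25077) = -23657*1/25077 = -23657/25077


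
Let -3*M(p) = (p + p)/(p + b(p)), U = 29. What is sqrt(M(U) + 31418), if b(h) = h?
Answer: sqrt(282759)/3 ≈ 177.25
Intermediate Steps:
M(p) = -1/3 (M(p) = -(p + p)/(3*(p + p)) = -2*p/(3*(2*p)) = -2*p*1/(2*p)/3 = -1/3*1 = -1/3)
sqrt(M(U) + 31418) = sqrt(-1/3 + 31418) = sqrt(94253/3) = sqrt(282759)/3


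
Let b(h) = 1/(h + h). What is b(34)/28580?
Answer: 1/1943440 ≈ 5.1455e-7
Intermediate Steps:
b(h) = 1/(2*h)
b(34)/28580 = ((1/2)/34)/28580 = ((1/2)*(1/34))*(1/28580) = (1/68)*(1/28580) = 1/1943440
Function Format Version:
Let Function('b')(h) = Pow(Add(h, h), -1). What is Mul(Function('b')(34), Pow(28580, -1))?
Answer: Rational(1, 1943440) ≈ 5.1455e-7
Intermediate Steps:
Function('b')(h) = Mul(Rational(1, 2), Pow(h, -1)) (Function('b')(h) = Pow(Mul(2, h), -1) = Mul(Rational(1, 2), Pow(h, -1)))
Mul(Function('b')(34), Pow(28580, -1)) = Mul(Mul(Rational(1, 2), Pow(34, -1)), Pow(28580, -1)) = Mul(Mul(Rational(1, 2), Rational(1, 34)), Rational(1, 28580)) = Mul(Rational(1, 68), Rational(1, 28580)) = Rational(1, 1943440)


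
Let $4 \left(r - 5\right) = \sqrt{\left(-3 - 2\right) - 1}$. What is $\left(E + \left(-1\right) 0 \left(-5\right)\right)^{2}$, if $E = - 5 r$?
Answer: $\frac{4925}{8} + \frac{125 i \sqrt{6}}{2} \approx 615.63 + 153.09 i$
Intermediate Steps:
$r = 5 + \frac{i \sqrt{6}}{4}$ ($r = 5 + \frac{\sqrt{\left(-3 - 2\right) - 1}}{4} = 5 + \frac{\sqrt{-5 - 1}}{4} = 5 + \frac{\sqrt{-6}}{4} = 5 + \frac{i \sqrt{6}}{4} \approx 5.0 + 0.61237 i$)
$E = -25 - \frac{5 i \sqrt{6}}{4}$ ($E = - 5 \left(5 + \frac{i \sqrt{6}}{4}\right) = -25 - \frac{5 i \sqrt{6}}{4} \approx -25.0 - 3.0619 i$)
$\left(E + \left(-1\right) 0 \left(-5\right)\right)^{2} = \left(\left(-25 - \frac{5 i \sqrt{6}}{4}\right) + \left(-1\right) 0 \left(-5\right)\right)^{2} = \left(\left(-25 - \frac{5 i \sqrt{6}}{4}\right) + 0 \left(-5\right)\right)^{2} = \left(\left(-25 - \frac{5 i \sqrt{6}}{4}\right) + 0\right)^{2} = \left(-25 - \frac{5 i \sqrt{6}}{4}\right)^{2}$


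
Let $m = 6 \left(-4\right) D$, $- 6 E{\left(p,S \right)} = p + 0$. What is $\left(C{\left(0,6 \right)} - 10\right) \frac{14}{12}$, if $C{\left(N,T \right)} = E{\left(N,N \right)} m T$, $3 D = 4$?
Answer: $- \frac{35}{3} \approx -11.667$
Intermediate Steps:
$E{\left(p,S \right)} = - \frac{p}{6}$ ($E{\left(p,S \right)} = - \frac{p + 0}{6} = - \frac{p}{6}$)
$D = \frac{4}{3}$ ($D = \frac{1}{3} \cdot 4 = \frac{4}{3} \approx 1.3333$)
$m = -32$ ($m = 6 \left(-4\right) \frac{4}{3} = \left(-24\right) \frac{4}{3} = -32$)
$C{\left(N,T \right)} = \frac{16 N T}{3}$ ($C{\left(N,T \right)} = - \frac{N}{6} \left(-32\right) T = \frac{16 N}{3} T = \frac{16 N T}{3}$)
$\left(C{\left(0,6 \right)} - 10\right) \frac{14}{12} = \left(\frac{16}{3} \cdot 0 \cdot 6 - 10\right) \frac{14}{12} = \left(0 - 10\right) 14 \cdot \frac{1}{12} = \left(-10\right) \frac{7}{6} = - \frac{35}{3}$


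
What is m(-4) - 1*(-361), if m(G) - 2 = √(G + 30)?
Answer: 363 + √26 ≈ 368.10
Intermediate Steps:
m(G) = 2 + √(30 + G) (m(G) = 2 + √(G + 30) = 2 + √(30 + G))
m(-4) - 1*(-361) = (2 + √(30 - 4)) - 1*(-361) = (2 + √26) + 361 = 363 + √26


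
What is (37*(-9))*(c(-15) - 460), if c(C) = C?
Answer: 158175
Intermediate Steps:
(37*(-9))*(c(-15) - 460) = (37*(-9))*(-15 - 460) = -333*(-475) = 158175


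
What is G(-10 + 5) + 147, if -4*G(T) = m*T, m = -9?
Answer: 543/4 ≈ 135.75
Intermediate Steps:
G(T) = 9*T/4 (G(T) = -(-9)*T/4 = 9*T/4)
G(-10 + 5) + 147 = 9*(-10 + 5)/4 + 147 = (9/4)*(-5) + 147 = -45/4 + 147 = 543/4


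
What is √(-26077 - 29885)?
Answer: 3*I*√6218 ≈ 236.56*I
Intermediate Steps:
√(-26077 - 29885) = √(-55962) = 3*I*√6218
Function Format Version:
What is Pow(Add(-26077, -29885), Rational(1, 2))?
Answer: Mul(3, I, Pow(6218, Rational(1, 2))) ≈ Mul(236.56, I)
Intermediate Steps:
Pow(Add(-26077, -29885), Rational(1, 2)) = Pow(-55962, Rational(1, 2)) = Mul(3, I, Pow(6218, Rational(1, 2)))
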